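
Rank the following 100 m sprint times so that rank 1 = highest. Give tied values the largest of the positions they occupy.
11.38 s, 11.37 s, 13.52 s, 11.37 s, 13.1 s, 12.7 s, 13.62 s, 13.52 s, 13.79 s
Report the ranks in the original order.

Sorted (descending): 13.79, 13.62, 13.52, 13.52, 13.1, 12.7, 11.38, 11.37, 11.37
The 2 values of 13.52 occupy positions 3–4 → each gets rank 4.
The 2 values of 11.37 occupy positions 8–9 → each gets rank 9.

7, 9, 4, 9, 5, 6, 2, 4, 1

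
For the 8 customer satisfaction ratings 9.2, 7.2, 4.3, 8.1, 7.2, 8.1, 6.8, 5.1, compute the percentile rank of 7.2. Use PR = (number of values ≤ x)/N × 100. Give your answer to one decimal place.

N = 8.
Strictly below 7.2: 3. Equal to 7.2: 2.
PR = 5/8 × 100 = 62.5

62.5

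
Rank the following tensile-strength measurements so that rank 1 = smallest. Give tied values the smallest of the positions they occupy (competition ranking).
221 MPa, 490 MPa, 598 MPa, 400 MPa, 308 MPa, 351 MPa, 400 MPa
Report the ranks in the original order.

1, 6, 7, 4, 2, 3, 4

Sorted (ascending): 221, 308, 351, 400, 400, 490, 598
The 2 values of 400 occupy positions 4–5 → each gets rank 4.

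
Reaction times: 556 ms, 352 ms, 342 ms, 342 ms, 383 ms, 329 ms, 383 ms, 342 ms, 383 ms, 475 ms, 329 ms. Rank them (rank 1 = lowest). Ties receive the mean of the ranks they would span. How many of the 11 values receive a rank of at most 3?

Sorted (ascending): 329, 329, 342, 342, 342, 352, 383, 383, 383, 475, 556
The 2 values of 329 occupy positions 1–2 → average rank (1+2)/2 = 1.5.
The 3 values of 342 occupy positions 3–5 → average rank 4.
The 3 values of 383 occupy positions 7–9 → average rank 8.
Ranks ≤ 3: {1.5, 1.5} → 2 values.

2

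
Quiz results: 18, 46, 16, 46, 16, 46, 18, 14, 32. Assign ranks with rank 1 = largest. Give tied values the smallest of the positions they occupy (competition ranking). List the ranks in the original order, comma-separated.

5, 1, 7, 1, 7, 1, 5, 9, 4

Sorted (descending): 46, 46, 46, 32, 18, 18, 16, 16, 14
The 3 values of 46 occupy positions 1–3 → each gets rank 1.
The 2 values of 18 occupy positions 5–6 → each gets rank 5.
The 2 values of 16 occupy positions 7–8 → each gets rank 7.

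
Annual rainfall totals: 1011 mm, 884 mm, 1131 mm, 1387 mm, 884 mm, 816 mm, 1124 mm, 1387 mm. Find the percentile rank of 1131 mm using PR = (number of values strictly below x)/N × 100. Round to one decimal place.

N = 8.
Strictly below 1131: 5. Equal to 1131: 1.
PR = 5/8 × 100 = 62.5

62.5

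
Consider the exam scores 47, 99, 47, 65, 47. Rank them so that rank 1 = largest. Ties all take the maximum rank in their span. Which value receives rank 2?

65

Sorted (descending): 99, 65, 47, 47, 47
The 3 values of 47 occupy positions 3–5 → each gets rank 5.
Rank 2 → value 65.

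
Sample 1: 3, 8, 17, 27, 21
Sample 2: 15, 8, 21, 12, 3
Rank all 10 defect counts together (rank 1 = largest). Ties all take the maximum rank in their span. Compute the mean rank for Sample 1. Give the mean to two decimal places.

Sorted (descending): 27, 21, 21, 17, 15, 12, 8, 8, 3, 3
The 2 values of 21 occupy positions 2–3 → each gets rank 3.
The 2 values of 8 occupy positions 7–8 → each gets rank 8.
The 2 values of 3 occupy positions 9–10 → each gets rank 10.
Sample 1 values → pooled ranks: 3→10, 8→8, 17→4, 27→1, 21→3
Mean rank = (10 + 8 + 4 + 1 + 3) / 5 = 5.20

5.20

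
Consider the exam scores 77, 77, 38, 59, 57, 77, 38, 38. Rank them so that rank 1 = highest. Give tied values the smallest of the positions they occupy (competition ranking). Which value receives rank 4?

Sorted (descending): 77, 77, 77, 59, 57, 38, 38, 38
The 3 values of 77 occupy positions 1–3 → each gets rank 1.
The 3 values of 38 occupy positions 6–8 → each gets rank 6.
Rank 4 → value 59.

59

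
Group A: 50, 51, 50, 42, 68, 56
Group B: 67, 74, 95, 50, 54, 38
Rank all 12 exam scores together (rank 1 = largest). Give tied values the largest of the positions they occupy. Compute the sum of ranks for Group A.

46

Sorted (descending): 95, 74, 68, 67, 56, 54, 51, 50, 50, 50, 42, 38
The 3 values of 50 occupy positions 8–10 → each gets rank 10.
Group A values → pooled ranks: 50→10, 51→7, 50→10, 42→11, 68→3, 56→5
Rank sum = 10 + 7 + 10 + 11 + 3 + 5 = 46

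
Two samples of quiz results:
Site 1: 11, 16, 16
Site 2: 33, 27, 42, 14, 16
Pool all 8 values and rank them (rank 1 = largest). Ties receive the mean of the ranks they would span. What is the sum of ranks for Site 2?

Sorted (descending): 42, 33, 27, 16, 16, 16, 14, 11
The 3 values of 16 occupy positions 4–6 → average rank 5.
Site 2 values → pooled ranks: 33→2, 27→3, 42→1, 14→7, 16→5
Rank sum = 2 + 3 + 1 + 7 + 5 = 18

18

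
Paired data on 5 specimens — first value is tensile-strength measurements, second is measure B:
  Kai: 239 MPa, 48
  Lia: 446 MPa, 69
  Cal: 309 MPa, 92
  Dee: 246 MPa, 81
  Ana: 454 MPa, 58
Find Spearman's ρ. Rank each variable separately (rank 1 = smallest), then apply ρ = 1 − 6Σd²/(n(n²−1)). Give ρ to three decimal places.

0.100

Ranks of variable 1: 1, 4, 3, 2, 5
Ranks of variable 2: 1, 3, 5, 4, 2
d = r₁ − r₂: 0, 1, -2, -2, 3
d²: 0, 1, 4, 4, 9; Σd² = 18
ρ = 1 − 6·18/(5·24) = 1 − 108/120 = 0.100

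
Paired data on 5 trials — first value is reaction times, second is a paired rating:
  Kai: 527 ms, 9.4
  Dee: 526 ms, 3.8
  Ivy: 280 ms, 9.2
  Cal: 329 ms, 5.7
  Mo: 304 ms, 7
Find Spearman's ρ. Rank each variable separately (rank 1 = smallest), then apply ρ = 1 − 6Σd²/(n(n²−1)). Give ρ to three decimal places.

Ranks of variable 1: 5, 4, 1, 3, 2
Ranks of variable 2: 5, 1, 4, 2, 3
d = r₁ − r₂: 0, 3, -3, 1, -1
d²: 0, 9, 9, 1, 1; Σd² = 20
ρ = 1 − 6·20/(5·24) = 1 − 120/120 = 0.000

0.000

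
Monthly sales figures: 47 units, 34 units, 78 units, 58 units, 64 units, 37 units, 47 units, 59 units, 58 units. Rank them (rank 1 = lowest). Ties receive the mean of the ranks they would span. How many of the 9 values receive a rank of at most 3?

Sorted (ascending): 34, 37, 47, 47, 58, 58, 59, 64, 78
The 2 values of 47 occupy positions 3–4 → average rank (3+4)/2 = 3.5.
The 2 values of 58 occupy positions 5–6 → average rank (5+6)/2 = 5.5.
Ranks ≤ 3: {1, 2} → 2 values.

2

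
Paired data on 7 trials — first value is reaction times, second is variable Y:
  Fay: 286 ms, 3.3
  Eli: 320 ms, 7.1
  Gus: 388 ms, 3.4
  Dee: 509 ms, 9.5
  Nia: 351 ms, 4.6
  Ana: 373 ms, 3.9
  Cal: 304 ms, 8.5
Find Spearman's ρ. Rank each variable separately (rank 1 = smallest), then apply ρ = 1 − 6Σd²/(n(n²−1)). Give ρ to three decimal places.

0.286

Ranks of variable 1: 1, 3, 6, 7, 4, 5, 2
Ranks of variable 2: 1, 5, 2, 7, 4, 3, 6
d = r₁ − r₂: 0, -2, 4, 0, 0, 2, -4
d²: 0, 4, 16, 0, 0, 4, 16; Σd² = 40
ρ = 1 − 6·40/(7·48) = 1 − 240/336 = 0.286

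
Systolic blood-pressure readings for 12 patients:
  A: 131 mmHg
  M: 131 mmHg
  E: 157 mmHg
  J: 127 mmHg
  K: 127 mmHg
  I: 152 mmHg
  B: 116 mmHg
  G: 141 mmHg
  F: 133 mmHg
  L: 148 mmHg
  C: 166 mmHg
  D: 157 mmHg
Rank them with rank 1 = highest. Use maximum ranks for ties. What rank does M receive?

Sorted (descending): 166, 157, 157, 152, 148, 141, 133, 131, 131, 127, 127, 116
The 2 values of 157 occupy positions 2–3 → each gets rank 3.
The 2 values of 131 occupy positions 8–9 → each gets rank 9.
The 2 values of 127 occupy positions 10–11 → each gets rank 11.
M has value 131 mmHg → rank 9.

9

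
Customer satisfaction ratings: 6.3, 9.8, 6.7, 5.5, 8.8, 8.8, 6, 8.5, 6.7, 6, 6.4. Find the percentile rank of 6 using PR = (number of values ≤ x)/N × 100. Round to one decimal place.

27.3

N = 11.
Strictly below 6: 1. Equal to 6: 2.
PR = 3/11 × 100 = 27.3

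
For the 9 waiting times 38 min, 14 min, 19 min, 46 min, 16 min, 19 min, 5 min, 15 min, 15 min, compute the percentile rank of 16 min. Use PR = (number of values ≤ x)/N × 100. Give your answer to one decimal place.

N = 9.
Strictly below 16: 4. Equal to 16: 1.
PR = 5/9 × 100 = 55.6

55.6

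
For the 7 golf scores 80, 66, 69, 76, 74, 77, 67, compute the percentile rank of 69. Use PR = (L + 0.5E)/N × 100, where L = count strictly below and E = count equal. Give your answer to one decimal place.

35.7

N = 7.
Strictly below 69: 2. Equal to 69: 1.
PR = (2 + 0.5·1)/7 × 100 = 35.7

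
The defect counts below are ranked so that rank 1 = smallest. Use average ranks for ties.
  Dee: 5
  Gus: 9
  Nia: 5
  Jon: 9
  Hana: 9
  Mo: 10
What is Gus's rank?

Sorted (ascending): 5, 5, 9, 9, 9, 10
The 2 values of 5 occupy positions 1–2 → average rank (1+2)/2 = 1.5.
The 3 values of 9 occupy positions 3–5 → average rank 4.
Gus has value 9 → rank 4.

4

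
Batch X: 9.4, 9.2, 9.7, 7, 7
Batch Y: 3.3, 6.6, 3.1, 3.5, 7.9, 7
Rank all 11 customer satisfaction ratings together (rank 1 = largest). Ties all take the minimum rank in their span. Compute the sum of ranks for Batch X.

16

Sorted (descending): 9.7, 9.4, 9.2, 7.9, 7, 7, 7, 6.6, 3.5, 3.3, 3.1
The 3 values of 7 occupy positions 5–7 → each gets rank 5.
Batch X values → pooled ranks: 9.4→2, 9.2→3, 9.7→1, 7→5, 7→5
Rank sum = 2 + 3 + 1 + 5 + 5 = 16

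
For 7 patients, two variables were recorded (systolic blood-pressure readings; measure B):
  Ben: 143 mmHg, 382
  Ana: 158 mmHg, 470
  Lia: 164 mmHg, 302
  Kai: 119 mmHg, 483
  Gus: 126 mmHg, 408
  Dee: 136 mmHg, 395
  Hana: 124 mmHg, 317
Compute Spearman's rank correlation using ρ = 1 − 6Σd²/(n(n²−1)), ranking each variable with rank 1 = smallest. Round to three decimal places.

-0.429

Ranks of variable 1: 5, 6, 7, 1, 3, 4, 2
Ranks of variable 2: 3, 6, 1, 7, 5, 4, 2
d = r₁ − r₂: 2, 0, 6, -6, -2, 0, 0
d²: 4, 0, 36, 36, 4, 0, 0; Σd² = 80
ρ = 1 − 6·80/(7·48) = 1 − 480/336 = -0.429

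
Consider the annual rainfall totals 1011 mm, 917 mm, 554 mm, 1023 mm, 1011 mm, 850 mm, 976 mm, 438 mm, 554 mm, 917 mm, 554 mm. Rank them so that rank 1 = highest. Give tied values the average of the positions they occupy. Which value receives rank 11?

438

Sorted (descending): 1023, 1011, 1011, 976, 917, 917, 850, 554, 554, 554, 438
The 2 values of 1011 occupy positions 2–3 → average rank (2+3)/2 = 2.5.
The 2 values of 917 occupy positions 5–6 → average rank (5+6)/2 = 5.5.
The 3 values of 554 occupy positions 8–10 → average rank 9.
Rank 11 → value 438.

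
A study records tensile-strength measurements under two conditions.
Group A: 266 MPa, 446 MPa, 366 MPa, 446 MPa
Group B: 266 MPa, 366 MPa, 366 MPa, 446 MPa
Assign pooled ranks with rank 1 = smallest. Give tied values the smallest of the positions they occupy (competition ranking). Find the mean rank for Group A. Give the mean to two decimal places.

Sorted (ascending): 266, 266, 366, 366, 366, 446, 446, 446
The 2 values of 266 occupy positions 1–2 → each gets rank 1.
The 3 values of 366 occupy positions 3–5 → each gets rank 3.
The 3 values of 446 occupy positions 6–8 → each gets rank 6.
Group A values → pooled ranks: 266→1, 446→6, 366→3, 446→6
Mean rank = (1 + 6 + 3 + 6) / 4 = 4.00

4.00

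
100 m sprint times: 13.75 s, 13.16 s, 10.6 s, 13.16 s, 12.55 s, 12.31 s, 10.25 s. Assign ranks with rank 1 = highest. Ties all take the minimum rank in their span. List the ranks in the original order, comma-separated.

1, 2, 6, 2, 4, 5, 7

Sorted (descending): 13.75, 13.16, 13.16, 12.55, 12.31, 10.6, 10.25
The 2 values of 13.16 occupy positions 2–3 → each gets rank 2.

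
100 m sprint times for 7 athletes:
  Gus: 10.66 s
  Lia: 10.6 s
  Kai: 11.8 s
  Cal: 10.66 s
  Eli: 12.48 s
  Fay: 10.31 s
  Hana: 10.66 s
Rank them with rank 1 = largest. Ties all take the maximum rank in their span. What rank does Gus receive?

Sorted (descending): 12.48, 11.8, 10.66, 10.66, 10.66, 10.6, 10.31
The 3 values of 10.66 occupy positions 3–5 → each gets rank 5.
Gus has value 10.66 s → rank 5.

5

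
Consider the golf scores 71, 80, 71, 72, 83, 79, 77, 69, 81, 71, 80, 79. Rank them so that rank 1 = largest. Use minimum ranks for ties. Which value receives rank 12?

69

Sorted (descending): 83, 81, 80, 80, 79, 79, 77, 72, 71, 71, 71, 69
The 2 values of 80 occupy positions 3–4 → each gets rank 3.
The 2 values of 79 occupy positions 5–6 → each gets rank 5.
The 3 values of 71 occupy positions 9–11 → each gets rank 9.
Rank 12 → value 69.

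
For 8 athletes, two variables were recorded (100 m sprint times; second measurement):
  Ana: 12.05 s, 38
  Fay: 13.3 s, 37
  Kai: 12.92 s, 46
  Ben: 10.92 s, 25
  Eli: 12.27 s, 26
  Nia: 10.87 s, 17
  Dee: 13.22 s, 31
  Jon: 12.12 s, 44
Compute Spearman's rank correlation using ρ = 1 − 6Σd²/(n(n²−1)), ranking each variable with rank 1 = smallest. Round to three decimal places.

Ranks of variable 1: 3, 8, 6, 2, 5, 1, 7, 4
Ranks of variable 2: 6, 5, 8, 2, 3, 1, 4, 7
d = r₁ − r₂: -3, 3, -2, 0, 2, 0, 3, -3
d²: 9, 9, 4, 0, 4, 0, 9, 9; Σd² = 44
ρ = 1 − 6·44/(8·63) = 1 − 264/504 = 0.476

0.476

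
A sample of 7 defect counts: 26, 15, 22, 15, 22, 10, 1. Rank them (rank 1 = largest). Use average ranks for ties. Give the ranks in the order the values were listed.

Sorted (descending): 26, 22, 22, 15, 15, 10, 1
The 2 values of 22 occupy positions 2–3 → average rank (2+3)/2 = 2.5.
The 2 values of 15 occupy positions 4–5 → average rank (4+5)/2 = 4.5.

1, 4.5, 2.5, 4.5, 2.5, 6, 7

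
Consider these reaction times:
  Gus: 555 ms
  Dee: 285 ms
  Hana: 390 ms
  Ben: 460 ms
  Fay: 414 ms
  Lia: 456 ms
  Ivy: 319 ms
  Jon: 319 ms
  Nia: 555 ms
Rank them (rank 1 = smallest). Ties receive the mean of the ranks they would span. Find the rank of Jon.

2.5

Sorted (ascending): 285, 319, 319, 390, 414, 456, 460, 555, 555
The 2 values of 319 occupy positions 2–3 → average rank (2+3)/2 = 2.5.
The 2 values of 555 occupy positions 8–9 → average rank (8+9)/2 = 8.5.
Jon has value 319 ms → rank 2.5.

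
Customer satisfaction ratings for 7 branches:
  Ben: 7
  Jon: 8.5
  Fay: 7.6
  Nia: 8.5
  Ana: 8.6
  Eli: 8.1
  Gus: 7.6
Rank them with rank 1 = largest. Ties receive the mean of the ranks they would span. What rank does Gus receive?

5.5

Sorted (descending): 8.6, 8.5, 8.5, 8.1, 7.6, 7.6, 7
The 2 values of 8.5 occupy positions 2–3 → average rank (2+3)/2 = 2.5.
The 2 values of 7.6 occupy positions 5–6 → average rank (5+6)/2 = 5.5.
Gus has value 7.6 → rank 5.5.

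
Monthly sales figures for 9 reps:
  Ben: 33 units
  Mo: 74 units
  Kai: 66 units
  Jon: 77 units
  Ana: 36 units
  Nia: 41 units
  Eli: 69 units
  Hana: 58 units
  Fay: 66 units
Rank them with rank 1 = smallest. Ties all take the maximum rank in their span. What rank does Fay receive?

Sorted (ascending): 33, 36, 41, 58, 66, 66, 69, 74, 77
The 2 values of 66 occupy positions 5–6 → each gets rank 6.
Fay has value 66 units → rank 6.

6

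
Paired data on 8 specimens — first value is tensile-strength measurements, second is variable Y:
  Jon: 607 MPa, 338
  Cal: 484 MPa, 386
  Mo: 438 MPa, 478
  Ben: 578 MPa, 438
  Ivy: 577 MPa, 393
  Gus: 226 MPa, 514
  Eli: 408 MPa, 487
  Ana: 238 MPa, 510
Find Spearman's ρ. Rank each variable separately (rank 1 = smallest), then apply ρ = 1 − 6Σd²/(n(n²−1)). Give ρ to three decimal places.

Ranks of variable 1: 8, 5, 4, 7, 6, 1, 3, 2
Ranks of variable 2: 1, 2, 5, 4, 3, 8, 6, 7
d = r₁ − r₂: 7, 3, -1, 3, 3, -7, -3, -5
d²: 49, 9, 1, 9, 9, 49, 9, 25; Σd² = 160
ρ = 1 − 6·160/(8·63) = 1 − 960/504 = -0.905

-0.905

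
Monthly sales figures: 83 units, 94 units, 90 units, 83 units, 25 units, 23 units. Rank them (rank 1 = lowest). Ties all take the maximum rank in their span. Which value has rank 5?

Sorted (ascending): 23, 25, 83, 83, 90, 94
The 2 values of 83 occupy positions 3–4 → each gets rank 4.
Rank 5 → value 90.

90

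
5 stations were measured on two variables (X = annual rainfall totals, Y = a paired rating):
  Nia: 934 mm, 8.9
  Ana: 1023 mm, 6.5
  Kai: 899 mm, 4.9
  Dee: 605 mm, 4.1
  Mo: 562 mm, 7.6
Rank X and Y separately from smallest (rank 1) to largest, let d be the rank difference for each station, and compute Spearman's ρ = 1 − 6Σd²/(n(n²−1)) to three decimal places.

Ranks of variable 1: 4, 5, 3, 2, 1
Ranks of variable 2: 5, 3, 2, 1, 4
d = r₁ − r₂: -1, 2, 1, 1, -3
d²: 1, 4, 1, 1, 9; Σd² = 16
ρ = 1 − 6·16/(5·24) = 1 − 96/120 = 0.200

0.200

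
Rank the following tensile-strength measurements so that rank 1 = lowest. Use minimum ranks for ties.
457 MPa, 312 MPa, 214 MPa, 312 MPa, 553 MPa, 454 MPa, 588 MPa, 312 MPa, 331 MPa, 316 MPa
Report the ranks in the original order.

8, 2, 1, 2, 9, 7, 10, 2, 6, 5

Sorted (ascending): 214, 312, 312, 312, 316, 331, 454, 457, 553, 588
The 3 values of 312 occupy positions 2–4 → each gets rank 2.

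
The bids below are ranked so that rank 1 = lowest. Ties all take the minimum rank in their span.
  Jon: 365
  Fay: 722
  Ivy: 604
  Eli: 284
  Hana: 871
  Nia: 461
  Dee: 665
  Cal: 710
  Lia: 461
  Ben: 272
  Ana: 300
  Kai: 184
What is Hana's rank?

12

Sorted (ascending): 184, 272, 284, 300, 365, 461, 461, 604, 665, 710, 722, 871
The 2 values of 461 occupy positions 6–7 → each gets rank 6.
Hana has value 871 → rank 12.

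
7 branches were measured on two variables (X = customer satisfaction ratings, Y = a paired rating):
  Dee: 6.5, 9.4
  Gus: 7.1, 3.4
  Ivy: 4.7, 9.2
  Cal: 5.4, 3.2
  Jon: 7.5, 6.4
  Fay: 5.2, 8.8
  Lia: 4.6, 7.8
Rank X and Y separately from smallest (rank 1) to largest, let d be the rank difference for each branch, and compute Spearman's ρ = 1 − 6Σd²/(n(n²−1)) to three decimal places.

-0.321

Ranks of variable 1: 5, 6, 2, 4, 7, 3, 1
Ranks of variable 2: 7, 2, 6, 1, 3, 5, 4
d = r₁ − r₂: -2, 4, -4, 3, 4, -2, -3
d²: 4, 16, 16, 9, 16, 4, 9; Σd² = 74
ρ = 1 − 6·74/(7·48) = 1 − 444/336 = -0.321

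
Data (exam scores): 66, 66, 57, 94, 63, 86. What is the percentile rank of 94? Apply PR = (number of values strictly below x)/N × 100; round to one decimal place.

N = 6.
Strictly below 94: 5. Equal to 94: 1.
PR = 5/6 × 100 = 83.3

83.3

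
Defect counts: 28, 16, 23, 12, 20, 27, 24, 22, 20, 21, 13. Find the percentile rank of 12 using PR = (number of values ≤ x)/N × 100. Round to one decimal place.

N = 11.
Strictly below 12: 0. Equal to 12: 1.
PR = 1/11 × 100 = 9.1

9.1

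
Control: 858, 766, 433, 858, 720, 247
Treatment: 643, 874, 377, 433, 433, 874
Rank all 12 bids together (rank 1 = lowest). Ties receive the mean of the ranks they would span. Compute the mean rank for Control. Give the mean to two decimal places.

Sorted (ascending): 247, 377, 433, 433, 433, 643, 720, 766, 858, 858, 874, 874
The 3 values of 433 occupy positions 3–5 → average rank 4.
The 2 values of 858 occupy positions 9–10 → average rank (9+10)/2 = 9.5.
The 2 values of 874 occupy positions 11–12 → average rank (11+12)/2 = 11.5.
Control values → pooled ranks: 858→9.5, 766→8, 433→4, 858→9.5, 720→7, 247→1
Mean rank = (9.5 + 8 + 4 + 9.5 + 7 + 1) / 6 = 6.50

6.50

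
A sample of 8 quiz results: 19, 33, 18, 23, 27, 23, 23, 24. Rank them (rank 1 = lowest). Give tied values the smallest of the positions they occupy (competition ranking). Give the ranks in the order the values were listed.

Sorted (ascending): 18, 19, 23, 23, 23, 24, 27, 33
The 3 values of 23 occupy positions 3–5 → each gets rank 3.

2, 8, 1, 3, 7, 3, 3, 6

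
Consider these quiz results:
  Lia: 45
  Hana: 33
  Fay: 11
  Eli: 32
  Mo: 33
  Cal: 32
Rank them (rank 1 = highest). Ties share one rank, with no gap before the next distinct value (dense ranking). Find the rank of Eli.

3

Sorted (descending): 45, 33, 33, 32, 32, 11
The 2 values of 33 share dense rank 2.
The 2 values of 32 share dense rank 3.
Remaining distinct values take the next consecutive integers.
Eli has value 32 → rank 3.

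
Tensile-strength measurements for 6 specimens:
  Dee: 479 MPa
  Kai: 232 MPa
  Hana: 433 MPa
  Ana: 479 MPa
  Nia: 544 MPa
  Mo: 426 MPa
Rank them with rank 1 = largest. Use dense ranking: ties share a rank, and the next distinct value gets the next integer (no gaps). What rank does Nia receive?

Sorted (descending): 544, 479, 479, 433, 426, 232
The 2 values of 479 share dense rank 2.
Remaining distinct values take the next consecutive integers.
Nia has value 544 MPa → rank 1.

1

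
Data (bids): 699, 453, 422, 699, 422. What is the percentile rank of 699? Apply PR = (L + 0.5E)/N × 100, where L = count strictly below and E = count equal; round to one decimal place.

N = 5.
Strictly below 699: 3. Equal to 699: 2.
PR = (3 + 0.5·2)/5 × 100 = 80.0

80.0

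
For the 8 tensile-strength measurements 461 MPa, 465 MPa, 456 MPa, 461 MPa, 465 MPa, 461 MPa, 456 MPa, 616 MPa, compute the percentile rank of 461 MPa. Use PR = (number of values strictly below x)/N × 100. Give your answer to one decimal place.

N = 8.
Strictly below 461: 2. Equal to 461: 3.
PR = 2/8 × 100 = 25.0

25.0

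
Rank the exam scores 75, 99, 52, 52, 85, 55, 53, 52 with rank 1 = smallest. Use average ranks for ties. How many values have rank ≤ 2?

Sorted (ascending): 52, 52, 52, 53, 55, 75, 85, 99
The 3 values of 52 occupy positions 1–3 → average rank 2.
Ranks ≤ 2: {2, 2, 2} → 3 values.

3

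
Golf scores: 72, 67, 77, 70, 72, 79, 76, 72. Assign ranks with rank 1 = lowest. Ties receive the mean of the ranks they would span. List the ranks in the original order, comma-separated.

4, 1, 7, 2, 4, 8, 6, 4

Sorted (ascending): 67, 70, 72, 72, 72, 76, 77, 79
The 3 values of 72 occupy positions 3–5 → average rank 4.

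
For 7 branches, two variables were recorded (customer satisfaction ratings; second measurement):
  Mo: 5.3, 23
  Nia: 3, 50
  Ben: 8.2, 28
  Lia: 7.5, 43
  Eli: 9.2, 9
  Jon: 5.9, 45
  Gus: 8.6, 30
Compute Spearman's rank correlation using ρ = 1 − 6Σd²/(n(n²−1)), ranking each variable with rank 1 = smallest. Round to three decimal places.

Ranks of variable 1: 2, 1, 5, 4, 7, 3, 6
Ranks of variable 2: 2, 7, 3, 5, 1, 6, 4
d = r₁ − r₂: 0, -6, 2, -1, 6, -3, 2
d²: 0, 36, 4, 1, 36, 9, 4; Σd² = 90
ρ = 1 − 6·90/(7·48) = 1 − 540/336 = -0.607

-0.607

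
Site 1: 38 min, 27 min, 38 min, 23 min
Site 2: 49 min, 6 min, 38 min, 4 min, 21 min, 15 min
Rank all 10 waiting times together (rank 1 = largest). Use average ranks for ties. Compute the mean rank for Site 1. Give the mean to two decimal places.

4.25

Sorted (descending): 49, 38, 38, 38, 27, 23, 21, 15, 6, 4
The 3 values of 38 occupy positions 2–4 → average rank 3.
Site 1 values → pooled ranks: 38→3, 27→5, 38→3, 23→6
Mean rank = (3 + 5 + 3 + 6) / 4 = 4.25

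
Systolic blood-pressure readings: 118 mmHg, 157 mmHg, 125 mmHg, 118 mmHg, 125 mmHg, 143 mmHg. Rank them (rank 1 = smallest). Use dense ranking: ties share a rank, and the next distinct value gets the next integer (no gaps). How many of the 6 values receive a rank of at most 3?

5

Sorted (ascending): 118, 118, 125, 125, 143, 157
The 2 values of 118 share dense rank 1.
The 2 values of 125 share dense rank 2.
Remaining distinct values take the next consecutive integers.
Ranks ≤ 3: {1, 1, 2, 2, 3} → 5 values.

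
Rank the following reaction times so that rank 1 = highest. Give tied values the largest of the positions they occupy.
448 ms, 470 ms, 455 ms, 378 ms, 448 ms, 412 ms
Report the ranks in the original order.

4, 1, 2, 6, 4, 5

Sorted (descending): 470, 455, 448, 448, 412, 378
The 2 values of 448 occupy positions 3–4 → each gets rank 4.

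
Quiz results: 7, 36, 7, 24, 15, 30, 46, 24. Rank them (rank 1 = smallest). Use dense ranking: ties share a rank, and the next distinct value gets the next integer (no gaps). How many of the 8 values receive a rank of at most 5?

Sorted (ascending): 7, 7, 15, 24, 24, 30, 36, 46
The 2 values of 7 share dense rank 1.
The 2 values of 24 share dense rank 3.
Remaining distinct values take the next consecutive integers.
Ranks ≤ 5: {1, 1, 2, 3, 3, 4, 5} → 7 values.

7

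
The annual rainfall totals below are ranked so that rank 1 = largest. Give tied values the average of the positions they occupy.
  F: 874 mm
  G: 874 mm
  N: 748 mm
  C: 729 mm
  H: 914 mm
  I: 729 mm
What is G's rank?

Sorted (descending): 914, 874, 874, 748, 729, 729
The 2 values of 874 occupy positions 2–3 → average rank (2+3)/2 = 2.5.
The 2 values of 729 occupy positions 5–6 → average rank (5+6)/2 = 5.5.
G has value 874 mm → rank 2.5.

2.5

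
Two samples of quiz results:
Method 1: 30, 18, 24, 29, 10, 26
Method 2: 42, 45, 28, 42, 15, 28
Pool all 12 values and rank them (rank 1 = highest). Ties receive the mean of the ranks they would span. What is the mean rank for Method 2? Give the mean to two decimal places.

5.00

Sorted (descending): 45, 42, 42, 30, 29, 28, 28, 26, 24, 18, 15, 10
The 2 values of 42 occupy positions 2–3 → average rank (2+3)/2 = 2.5.
The 2 values of 28 occupy positions 6–7 → average rank (6+7)/2 = 6.5.
Method 2 values → pooled ranks: 42→2.5, 45→1, 28→6.5, 42→2.5, 15→11, 28→6.5
Mean rank = (2.5 + 1 + 6.5 + 2.5 + 11 + 6.5) / 6 = 5.00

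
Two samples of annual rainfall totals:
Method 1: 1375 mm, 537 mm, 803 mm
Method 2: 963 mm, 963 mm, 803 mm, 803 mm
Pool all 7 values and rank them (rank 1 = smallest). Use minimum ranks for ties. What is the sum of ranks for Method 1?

Sorted (ascending): 537, 803, 803, 803, 963, 963, 1375
The 3 values of 803 occupy positions 2–4 → each gets rank 2.
The 2 values of 963 occupy positions 5–6 → each gets rank 5.
Method 1 values → pooled ranks: 1375→7, 537→1, 803→2
Rank sum = 7 + 1 + 2 = 10

10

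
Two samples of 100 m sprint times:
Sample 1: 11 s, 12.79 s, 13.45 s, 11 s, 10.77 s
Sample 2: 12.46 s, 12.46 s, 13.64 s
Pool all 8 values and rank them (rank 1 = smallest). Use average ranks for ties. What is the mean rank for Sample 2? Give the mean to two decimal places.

Sorted (ascending): 10.77, 11, 11, 12.46, 12.46, 12.79, 13.45, 13.64
The 2 values of 11 occupy positions 2–3 → average rank (2+3)/2 = 2.5.
The 2 values of 12.46 occupy positions 4–5 → average rank (4+5)/2 = 4.5.
Sample 2 values → pooled ranks: 12.46→4.5, 12.46→4.5, 13.64→8
Mean rank = (4.5 + 4.5 + 8) / 3 = 5.67

5.67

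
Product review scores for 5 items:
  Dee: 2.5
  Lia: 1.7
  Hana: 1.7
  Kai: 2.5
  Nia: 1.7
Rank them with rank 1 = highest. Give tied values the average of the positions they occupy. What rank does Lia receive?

Sorted (descending): 2.5, 2.5, 1.7, 1.7, 1.7
The 2 values of 2.5 occupy positions 1–2 → average rank (1+2)/2 = 1.5.
The 3 values of 1.7 occupy positions 3–5 → average rank 4.
Lia has value 1.7 → rank 4.

4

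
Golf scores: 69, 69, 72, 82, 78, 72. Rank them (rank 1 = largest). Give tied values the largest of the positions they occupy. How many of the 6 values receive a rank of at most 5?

4

Sorted (descending): 82, 78, 72, 72, 69, 69
The 2 values of 72 occupy positions 3–4 → each gets rank 4.
The 2 values of 69 occupy positions 5–6 → each gets rank 6.
Ranks ≤ 5: {1, 2, 4, 4} → 4 values.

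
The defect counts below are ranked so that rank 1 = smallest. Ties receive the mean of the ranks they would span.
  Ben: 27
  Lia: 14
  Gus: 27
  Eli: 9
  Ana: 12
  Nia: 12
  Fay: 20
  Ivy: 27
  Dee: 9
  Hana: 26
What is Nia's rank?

Sorted (ascending): 9, 9, 12, 12, 14, 20, 26, 27, 27, 27
The 2 values of 9 occupy positions 1–2 → average rank (1+2)/2 = 1.5.
The 2 values of 12 occupy positions 3–4 → average rank (3+4)/2 = 3.5.
The 3 values of 27 occupy positions 8–10 → average rank 9.
Nia has value 12 → rank 3.5.

3.5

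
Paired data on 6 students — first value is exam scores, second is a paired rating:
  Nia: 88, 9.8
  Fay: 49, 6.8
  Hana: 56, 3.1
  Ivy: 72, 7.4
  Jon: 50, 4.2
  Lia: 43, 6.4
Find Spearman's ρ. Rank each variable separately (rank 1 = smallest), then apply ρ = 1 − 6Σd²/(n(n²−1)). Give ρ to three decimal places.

0.486

Ranks of variable 1: 6, 2, 4, 5, 3, 1
Ranks of variable 2: 6, 4, 1, 5, 2, 3
d = r₁ − r₂: 0, -2, 3, 0, 1, -2
d²: 0, 4, 9, 0, 1, 4; Σd² = 18
ρ = 1 − 6·18/(6·35) = 1 − 108/210 = 0.486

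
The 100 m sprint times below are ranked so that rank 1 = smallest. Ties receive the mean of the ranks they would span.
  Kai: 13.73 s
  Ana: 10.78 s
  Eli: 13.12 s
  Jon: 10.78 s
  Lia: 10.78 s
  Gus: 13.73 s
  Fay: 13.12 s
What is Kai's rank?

6.5

Sorted (ascending): 10.78, 10.78, 10.78, 13.12, 13.12, 13.73, 13.73
The 3 values of 10.78 occupy positions 1–3 → average rank 2.
The 2 values of 13.12 occupy positions 4–5 → average rank (4+5)/2 = 4.5.
The 2 values of 13.73 occupy positions 6–7 → average rank (6+7)/2 = 6.5.
Kai has value 13.73 s → rank 6.5.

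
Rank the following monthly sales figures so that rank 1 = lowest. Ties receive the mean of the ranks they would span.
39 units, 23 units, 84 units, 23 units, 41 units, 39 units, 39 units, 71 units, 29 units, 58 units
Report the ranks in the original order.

Sorted (ascending): 23, 23, 29, 39, 39, 39, 41, 58, 71, 84
The 2 values of 23 occupy positions 1–2 → average rank (1+2)/2 = 1.5.
The 3 values of 39 occupy positions 4–6 → average rank 5.

5, 1.5, 10, 1.5, 7, 5, 5, 9, 3, 8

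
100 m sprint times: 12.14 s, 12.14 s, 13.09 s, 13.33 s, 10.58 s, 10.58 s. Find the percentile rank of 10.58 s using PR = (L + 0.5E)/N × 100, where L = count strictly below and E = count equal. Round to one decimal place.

16.7

N = 6.
Strictly below 10.58: 0. Equal to 10.58: 2.
PR = (0 + 0.5·2)/6 × 100 = 16.7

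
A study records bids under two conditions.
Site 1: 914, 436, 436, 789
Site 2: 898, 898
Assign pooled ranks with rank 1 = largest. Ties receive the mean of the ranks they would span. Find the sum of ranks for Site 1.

Sorted (descending): 914, 898, 898, 789, 436, 436
The 2 values of 898 occupy positions 2–3 → average rank (2+3)/2 = 2.5.
The 2 values of 436 occupy positions 5–6 → average rank (5+6)/2 = 5.5.
Site 1 values → pooled ranks: 914→1, 436→5.5, 436→5.5, 789→4
Rank sum = 1 + 5.5 + 5.5 + 4 = 16

16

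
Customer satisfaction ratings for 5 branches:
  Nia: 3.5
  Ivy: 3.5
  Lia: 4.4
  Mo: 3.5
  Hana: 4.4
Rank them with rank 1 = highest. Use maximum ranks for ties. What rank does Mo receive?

5

Sorted (descending): 4.4, 4.4, 3.5, 3.5, 3.5
The 2 values of 4.4 occupy positions 1–2 → each gets rank 2.
The 3 values of 3.5 occupy positions 3–5 → each gets rank 5.
Mo has value 3.5 → rank 5.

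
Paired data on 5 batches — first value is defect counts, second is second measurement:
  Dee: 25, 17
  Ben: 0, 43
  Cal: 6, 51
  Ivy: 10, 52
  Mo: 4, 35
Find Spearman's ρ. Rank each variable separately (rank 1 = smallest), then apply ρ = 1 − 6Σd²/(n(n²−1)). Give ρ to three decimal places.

-0.100

Ranks of variable 1: 5, 1, 3, 4, 2
Ranks of variable 2: 1, 3, 4, 5, 2
d = r₁ − r₂: 4, -2, -1, -1, 0
d²: 16, 4, 1, 1, 0; Σd² = 22
ρ = 1 − 6·22/(5·24) = 1 − 132/120 = -0.100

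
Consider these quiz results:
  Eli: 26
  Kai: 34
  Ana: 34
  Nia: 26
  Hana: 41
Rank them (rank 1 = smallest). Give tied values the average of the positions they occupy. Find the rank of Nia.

1.5

Sorted (ascending): 26, 26, 34, 34, 41
The 2 values of 26 occupy positions 1–2 → average rank (1+2)/2 = 1.5.
The 2 values of 34 occupy positions 3–4 → average rank (3+4)/2 = 3.5.
Nia has value 26 → rank 1.5.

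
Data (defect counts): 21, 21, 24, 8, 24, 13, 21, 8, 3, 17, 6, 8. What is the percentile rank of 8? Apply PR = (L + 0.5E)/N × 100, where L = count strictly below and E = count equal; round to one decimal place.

29.2

N = 12.
Strictly below 8: 2. Equal to 8: 3.
PR = (2 + 0.5·3)/12 × 100 = 29.2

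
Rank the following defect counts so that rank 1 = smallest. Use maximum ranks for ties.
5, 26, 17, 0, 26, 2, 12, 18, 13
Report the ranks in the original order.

Sorted (ascending): 0, 2, 5, 12, 13, 17, 18, 26, 26
The 2 values of 26 occupy positions 8–9 → each gets rank 9.

3, 9, 6, 1, 9, 2, 4, 7, 5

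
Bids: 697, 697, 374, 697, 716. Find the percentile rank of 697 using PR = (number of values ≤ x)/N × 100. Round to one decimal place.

N = 5.
Strictly below 697: 1. Equal to 697: 3.
PR = 4/5 × 100 = 80.0

80.0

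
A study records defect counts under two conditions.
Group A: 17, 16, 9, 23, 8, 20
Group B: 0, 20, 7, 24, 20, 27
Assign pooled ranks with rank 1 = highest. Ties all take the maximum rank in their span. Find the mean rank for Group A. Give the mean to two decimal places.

7.17

Sorted (descending): 27, 24, 23, 20, 20, 20, 17, 16, 9, 8, 7, 0
The 3 values of 20 occupy positions 4–6 → each gets rank 6.
Group A values → pooled ranks: 17→7, 16→8, 9→9, 23→3, 8→10, 20→6
Mean rank = (7 + 8 + 9 + 3 + 10 + 6) / 6 = 7.17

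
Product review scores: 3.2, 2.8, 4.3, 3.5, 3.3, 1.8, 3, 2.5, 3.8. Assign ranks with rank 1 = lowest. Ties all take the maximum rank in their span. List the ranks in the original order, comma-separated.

Sorted (ascending): 1.8, 2.5, 2.8, 3, 3.2, 3.3, 3.5, 3.8, 4.3
No ties — each value takes its position as its rank.

5, 3, 9, 7, 6, 1, 4, 2, 8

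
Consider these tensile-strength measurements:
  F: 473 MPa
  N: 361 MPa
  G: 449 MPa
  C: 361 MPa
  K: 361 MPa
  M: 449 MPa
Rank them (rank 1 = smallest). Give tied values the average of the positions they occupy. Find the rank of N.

2

Sorted (ascending): 361, 361, 361, 449, 449, 473
The 3 values of 361 occupy positions 1–3 → average rank 2.
The 2 values of 449 occupy positions 4–5 → average rank (4+5)/2 = 4.5.
N has value 361 MPa → rank 2.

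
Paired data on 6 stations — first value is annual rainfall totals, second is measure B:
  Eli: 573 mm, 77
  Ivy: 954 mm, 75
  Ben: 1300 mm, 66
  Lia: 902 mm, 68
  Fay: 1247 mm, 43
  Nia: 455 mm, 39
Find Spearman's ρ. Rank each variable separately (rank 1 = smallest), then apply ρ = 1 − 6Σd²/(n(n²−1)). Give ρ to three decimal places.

-0.029

Ranks of variable 1: 2, 4, 6, 3, 5, 1
Ranks of variable 2: 6, 5, 3, 4, 2, 1
d = r₁ − r₂: -4, -1, 3, -1, 3, 0
d²: 16, 1, 9, 1, 9, 0; Σd² = 36
ρ = 1 − 6·36/(6·35) = 1 − 216/210 = -0.029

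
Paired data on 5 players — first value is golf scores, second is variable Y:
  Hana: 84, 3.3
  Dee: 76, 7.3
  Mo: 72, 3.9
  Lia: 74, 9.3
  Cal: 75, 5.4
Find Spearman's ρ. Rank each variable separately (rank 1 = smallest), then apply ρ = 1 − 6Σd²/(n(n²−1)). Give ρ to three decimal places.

Ranks of variable 1: 5, 4, 1, 2, 3
Ranks of variable 2: 1, 4, 2, 5, 3
d = r₁ − r₂: 4, 0, -1, -3, 0
d²: 16, 0, 1, 9, 0; Σd² = 26
ρ = 1 − 6·26/(5·24) = 1 − 156/120 = -0.300

-0.300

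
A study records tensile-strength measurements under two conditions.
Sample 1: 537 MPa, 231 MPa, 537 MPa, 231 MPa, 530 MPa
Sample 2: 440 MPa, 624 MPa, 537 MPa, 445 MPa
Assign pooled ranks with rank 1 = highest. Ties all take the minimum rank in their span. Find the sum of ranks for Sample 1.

25

Sorted (descending): 624, 537, 537, 537, 530, 445, 440, 231, 231
The 3 values of 537 occupy positions 2–4 → each gets rank 2.
The 2 values of 231 occupy positions 8–9 → each gets rank 8.
Sample 1 values → pooled ranks: 537→2, 231→8, 537→2, 231→8, 530→5
Rank sum = 2 + 8 + 2 + 8 + 5 = 25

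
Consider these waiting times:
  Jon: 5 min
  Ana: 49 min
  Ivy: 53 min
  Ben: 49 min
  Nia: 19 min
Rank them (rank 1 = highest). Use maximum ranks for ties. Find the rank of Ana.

3

Sorted (descending): 53, 49, 49, 19, 5
The 2 values of 49 occupy positions 2–3 → each gets rank 3.
Ana has value 49 min → rank 3.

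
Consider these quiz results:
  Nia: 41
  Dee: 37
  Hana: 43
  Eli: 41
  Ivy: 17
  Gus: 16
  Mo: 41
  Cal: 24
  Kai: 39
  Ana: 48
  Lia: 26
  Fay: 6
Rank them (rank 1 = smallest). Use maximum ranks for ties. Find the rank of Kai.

Sorted (ascending): 6, 16, 17, 24, 26, 37, 39, 41, 41, 41, 43, 48
The 3 values of 41 occupy positions 8–10 → each gets rank 10.
Kai has value 39 → rank 7.

7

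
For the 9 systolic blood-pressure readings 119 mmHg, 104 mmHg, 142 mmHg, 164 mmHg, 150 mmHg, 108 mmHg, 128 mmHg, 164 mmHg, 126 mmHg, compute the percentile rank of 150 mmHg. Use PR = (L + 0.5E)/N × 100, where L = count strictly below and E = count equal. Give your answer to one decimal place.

N = 9.
Strictly below 150: 6. Equal to 150: 1.
PR = (6 + 0.5·1)/9 × 100 = 72.2

72.2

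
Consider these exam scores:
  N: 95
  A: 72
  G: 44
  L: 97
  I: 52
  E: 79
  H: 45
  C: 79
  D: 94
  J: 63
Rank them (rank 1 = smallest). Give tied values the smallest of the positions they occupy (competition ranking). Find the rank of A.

5

Sorted (ascending): 44, 45, 52, 63, 72, 79, 79, 94, 95, 97
The 2 values of 79 occupy positions 6–7 → each gets rank 6.
A has value 72 → rank 5.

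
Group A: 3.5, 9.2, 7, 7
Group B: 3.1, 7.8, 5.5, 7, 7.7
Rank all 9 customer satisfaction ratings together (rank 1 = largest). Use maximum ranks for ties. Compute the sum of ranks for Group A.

Sorted (descending): 9.2, 7.8, 7.7, 7, 7, 7, 5.5, 3.5, 3.1
The 3 values of 7 occupy positions 4–6 → each gets rank 6.
Group A values → pooled ranks: 3.5→8, 9.2→1, 7→6, 7→6
Rank sum = 8 + 1 + 6 + 6 = 21

21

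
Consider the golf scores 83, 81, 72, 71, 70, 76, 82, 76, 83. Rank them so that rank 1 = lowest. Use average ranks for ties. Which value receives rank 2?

71

Sorted (ascending): 70, 71, 72, 76, 76, 81, 82, 83, 83
The 2 values of 76 occupy positions 4–5 → average rank (4+5)/2 = 4.5.
The 2 values of 83 occupy positions 8–9 → average rank (8+9)/2 = 8.5.
Rank 2 → value 71.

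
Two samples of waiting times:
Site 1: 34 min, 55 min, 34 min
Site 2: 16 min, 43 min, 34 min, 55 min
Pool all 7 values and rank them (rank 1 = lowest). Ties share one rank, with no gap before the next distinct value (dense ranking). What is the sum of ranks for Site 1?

8

Sorted (ascending): 16, 34, 34, 34, 43, 55, 55
The 3 values of 34 share dense rank 2.
The 2 values of 55 share dense rank 4.
Remaining distinct values take the next consecutive integers.
Site 1 values → pooled ranks: 34→2, 55→4, 34→2
Rank sum = 2 + 4 + 2 = 8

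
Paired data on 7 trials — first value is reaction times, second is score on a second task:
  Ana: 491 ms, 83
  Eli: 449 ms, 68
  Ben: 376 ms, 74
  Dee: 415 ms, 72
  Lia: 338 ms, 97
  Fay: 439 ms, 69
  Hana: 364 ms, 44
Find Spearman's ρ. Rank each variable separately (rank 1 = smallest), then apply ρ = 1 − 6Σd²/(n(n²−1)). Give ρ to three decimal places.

-0.107

Ranks of variable 1: 7, 6, 3, 4, 1, 5, 2
Ranks of variable 2: 6, 2, 5, 4, 7, 3, 1
d = r₁ − r₂: 1, 4, -2, 0, -6, 2, 1
d²: 1, 16, 4, 0, 36, 4, 1; Σd² = 62
ρ = 1 − 6·62/(7·48) = 1 − 372/336 = -0.107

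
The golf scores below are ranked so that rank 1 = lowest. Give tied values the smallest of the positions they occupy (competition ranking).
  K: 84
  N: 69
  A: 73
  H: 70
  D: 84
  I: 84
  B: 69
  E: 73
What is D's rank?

Sorted (ascending): 69, 69, 70, 73, 73, 84, 84, 84
The 2 values of 69 occupy positions 1–2 → each gets rank 1.
The 2 values of 73 occupy positions 4–5 → each gets rank 4.
The 3 values of 84 occupy positions 6–8 → each gets rank 6.
D has value 84 → rank 6.

6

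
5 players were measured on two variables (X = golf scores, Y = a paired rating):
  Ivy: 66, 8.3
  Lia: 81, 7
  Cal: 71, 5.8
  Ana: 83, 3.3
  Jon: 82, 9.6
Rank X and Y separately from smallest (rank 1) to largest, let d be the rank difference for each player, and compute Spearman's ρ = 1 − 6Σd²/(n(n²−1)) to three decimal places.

Ranks of variable 1: 1, 3, 2, 5, 4
Ranks of variable 2: 4, 3, 2, 1, 5
d = r₁ − r₂: -3, 0, 0, 4, -1
d²: 9, 0, 0, 16, 1; Σd² = 26
ρ = 1 − 6·26/(5·24) = 1 − 156/120 = -0.300

-0.300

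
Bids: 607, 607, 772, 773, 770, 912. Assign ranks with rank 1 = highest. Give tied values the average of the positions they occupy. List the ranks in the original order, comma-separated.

5.5, 5.5, 3, 2, 4, 1

Sorted (descending): 912, 773, 772, 770, 607, 607
The 2 values of 607 occupy positions 5–6 → average rank (5+6)/2 = 5.5.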